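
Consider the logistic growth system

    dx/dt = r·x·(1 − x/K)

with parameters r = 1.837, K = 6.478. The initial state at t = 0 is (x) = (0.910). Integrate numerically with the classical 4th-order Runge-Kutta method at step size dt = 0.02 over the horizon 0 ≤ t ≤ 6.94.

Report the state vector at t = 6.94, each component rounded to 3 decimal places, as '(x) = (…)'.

(x) = (6.478)

t=0.000: state=(0.910)
step 1 (dt=0.02): k1=(1.437), k2=(1.456), k3=(1.456), k4=(1.475); state += dt/6·(k1+2k2+2k3+k4)
t=0.020: state=(0.939)
t=0.040: state=(0.969)
t=0.060: state=(1.000)
continuing one RK4 step at a time; state shown every 25 steps (Δt=0.5):
t=0.500: state=(1.882)
t=1.000: state=(3.281)
t=1.500: state=(4.664)
t=2.000: state=(5.607)
t=2.500: state=(6.100)
t=3.000: state=(6.322)
t=3.500: state=(6.415)
t=4.000: state=(6.453)
t=4.500: state=(6.468)
t=5.000: state=(6.474)
t=5.500: state=(6.476)
t=6.000: state=(6.477)
t=6.500: state=(6.478)
t=6.940: state=(6.478)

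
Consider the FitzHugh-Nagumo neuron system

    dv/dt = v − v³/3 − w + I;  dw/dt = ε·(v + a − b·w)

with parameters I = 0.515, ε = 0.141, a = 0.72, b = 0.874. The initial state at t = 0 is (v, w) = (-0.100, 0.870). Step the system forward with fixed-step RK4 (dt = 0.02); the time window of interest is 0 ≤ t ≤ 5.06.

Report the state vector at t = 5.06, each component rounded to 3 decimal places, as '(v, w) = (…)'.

t=0.000: state=(-0.100, 0.870)
step 1 (dt=0.02): k1=(-0.455, -0.020), k2=(-0.459, -0.020), k3=(-0.459, -0.020), k4=(-0.463, -0.021); state += dt/6·(k1+2k2+2k3+k4)
t=0.020: state=(-0.109, 0.870)
t=0.040: state=(-0.119, 0.869)
t=0.060: state=(-0.128, 0.869)
continuing one RK4 step at a time; state shown every 10 steps (Δt=0.2):
t=0.200: state=(-0.200, 0.865)
t=0.400: state=(-0.320, 0.857)
t=0.600: state=(-0.460, 0.845)
t=0.800: state=(-0.622, 0.829)
t=1.000: state=(-0.801, 0.809)
t=1.200: state=(-0.988, 0.785)
t=1.400: state=(-1.171, 0.756)
t=1.600: state=(-1.334, 0.722)
t=1.800: state=(-1.468, 0.686)
t=2.000: state=(-1.568, 0.647)
t=2.200: state=(-1.636, 0.606)
t=2.400: state=(-1.677, 0.566)
t=2.600: state=(-1.700, 0.525)
t=2.800: state=(-1.708, 0.485)
t=3.000: state=(-1.707, 0.445)
t=3.200: state=(-1.700, 0.407)
t=3.400: state=(-1.689, 0.370)
t=3.600: state=(-1.676, 0.334)
t=3.800: state=(-1.660, 0.300)
t=4.000: state=(-1.644, 0.266)
t=4.200: state=(-1.626, 0.234)
t=4.400: state=(-1.608, 0.204)
t=4.600: state=(-1.590, 0.174)
t=4.800: state=(-1.572, 0.146)
t=5.000: state=(-1.554, 0.119)
t=5.060: state=(-1.548, 0.111)

(v, w) = (-1.548, 0.111)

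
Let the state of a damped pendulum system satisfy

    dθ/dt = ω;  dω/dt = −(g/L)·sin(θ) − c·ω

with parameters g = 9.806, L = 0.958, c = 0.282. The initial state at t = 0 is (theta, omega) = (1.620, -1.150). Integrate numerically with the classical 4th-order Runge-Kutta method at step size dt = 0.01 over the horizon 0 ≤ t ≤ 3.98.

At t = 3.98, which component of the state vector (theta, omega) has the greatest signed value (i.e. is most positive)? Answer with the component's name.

t=0.000: state=(1.620, -1.150)
step 1 (dt=0.01): k1=(-1.150, -9.899), k2=(-1.199, -9.888), k3=(-1.199, -9.888), k4=(-1.249, -9.877); state += dt/6·(k1+2k2+2k3+k4)
t=0.010: state=(1.608, -1.249)
t=0.020: state=(1.595, -1.348)
t=0.030: state=(1.581, -1.446)
continuing one RK4 step at a time; state shown every 20 steps (Δt=0.2):
t=0.200: state=(1.197, -3.045)
t=0.400: state=(0.442, -4.321)
t=0.600: state=(-0.428, -4.082)
t=0.800: state=(-1.097, -2.466)
t=1.000: state=(-1.388, -0.432)
t=1.200: state=(-1.275, 1.538)
t=1.400: state=(-0.794, 3.173)
t=1.600: state=(-0.071, 3.829)
t=1.800: state=(0.638, 3.042)
t=2.000: state=(1.085, 1.338)
t=2.200: state=(1.162, -0.555)
t=2.400: state=(0.876, -2.241)
t=2.600: state=(0.311, -3.240)
t=2.800: state=(-0.337, -3.023)
t=3.000: state=(-0.826, -1.736)
t=3.200: state=(-1.004, -0.030)
t=3.400: state=(-0.844, 1.589)
t=3.600: state=(-0.404, 2.681)
t=3.800: state=(0.161, 2.769)
t=3.980: state=(0.596, 1.950)
compare at T: theta=0.596, omega=1.950

largest component: omega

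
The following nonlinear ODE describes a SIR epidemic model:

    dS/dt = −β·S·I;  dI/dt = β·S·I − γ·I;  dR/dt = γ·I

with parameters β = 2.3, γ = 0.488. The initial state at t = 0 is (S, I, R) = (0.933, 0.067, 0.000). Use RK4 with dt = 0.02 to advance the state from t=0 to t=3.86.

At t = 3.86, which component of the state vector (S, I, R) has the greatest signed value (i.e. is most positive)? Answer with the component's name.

largest component: R

t=0.000: state=(0.933, 0.067, 0.000)
step 1 (dt=0.02): k1=(-0.144, 0.111, 0.033), k2=(-0.146, 0.113, 0.033), k3=(-0.146, 0.113, 0.033), k4=(-0.148, 0.114, 0.034); state += dt/6·(k1+2k2+2k3+k4)
t=0.020: state=(0.930, 0.069, 0.001)
t=0.040: state=(0.927, 0.072, 0.001)
t=0.060: state=(0.924, 0.074, 0.002)
continuing one RK4 step at a time; state shown every 10 steps (Δt=0.2):
t=0.200: state=(0.900, 0.093, 0.008)
t=0.400: state=(0.856, 0.126, 0.018)
t=0.600: state=(0.800, 0.167, 0.033)
t=0.800: state=(0.733, 0.216, 0.051)
t=1.000: state=(0.656, 0.270, 0.075)
t=1.200: state=(0.572, 0.324, 0.104)
t=1.400: state=(0.487, 0.375, 0.138)
t=1.600: state=(0.405, 0.418, 0.177)
t=1.800: state=(0.332, 0.449, 0.219)
t=2.000: state=(0.269, 0.467, 0.264)
t=2.200: state=(0.216, 0.474, 0.310)
t=2.400: state=(0.174, 0.470, 0.356)
t=2.600: state=(0.141, 0.458, 0.401)
t=2.800: state=(0.114, 0.440, 0.445)
t=3.000: state=(0.094, 0.419, 0.487)
t=3.200: state=(0.078, 0.395, 0.527)
t=3.400: state=(0.065, 0.370, 0.564)
t=3.600: state=(0.055, 0.345, 0.599)
t=3.800: state=(0.047, 0.321, 0.632)
t=3.860: state=(0.045, 0.313, 0.641)
compare at T: S=0.045, I=0.313, R=0.641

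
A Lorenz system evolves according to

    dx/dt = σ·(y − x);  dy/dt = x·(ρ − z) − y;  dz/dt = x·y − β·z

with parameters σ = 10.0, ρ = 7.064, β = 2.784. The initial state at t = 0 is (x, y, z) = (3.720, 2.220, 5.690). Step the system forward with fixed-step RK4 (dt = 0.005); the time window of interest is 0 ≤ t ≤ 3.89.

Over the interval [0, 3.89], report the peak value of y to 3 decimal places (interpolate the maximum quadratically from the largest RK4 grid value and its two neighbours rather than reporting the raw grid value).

t=0.000: state=(3.720, 2.220, 5.690)
step 1 (dt=0.005): k1=(-15.000, 2.891, -7.583), k2=(-14.553, 2.902, -7.586), k3=(-14.564, 2.904, -7.584), k4=(-14.127, 2.915, -7.586); state += dt/6·(k1+2k2+2k3+k4)
t=0.005: state=(3.647, 2.235, 5.652)
t=0.010: state=(3.579, 2.249, 5.614)
t=0.015: state=(3.514, 2.264, 5.576)
continuing one RK4 step at a time; state shown every 40 steps (Δt=0.2):
t=0.200: state=(2.806, 2.933, 4.431)
t=0.400: state=(3.505, 4.006, 4.225)
t=0.600: state=(4.549, 5.005, 5.316)
t=0.800: state=(4.976, 4.899, 6.829)
t=1.000: state=(4.390, 3.982, 7.101)
t=1.200: state=(3.713, 3.495, 6.309)
t=1.400: state=(3.567, 3.627, 5.555)
t=1.600: state=(3.868, 4.080, 5.381)
t=1.800: state=(4.284, 4.453, 5.796)
t=2.000: state=(4.440, 4.418, 6.339)
t=2.200: state=(4.245, 4.101, 6.472)
t=2.400: state=(3.983, 3.888, 6.199)
t=2.600: state=(3.904, 3.920, 5.889)
t=2.800: state=(4.015, 4.097, 5.808)
t=3.000: state=(4.175, 4.238, 5.963)
t=3.200: state=(4.234, 4.227, 6.164)
t=3.400: state=(4.166, 4.113, 6.220)
t=3.600: state=(4.066, 4.028, 6.123)
t=3.800: state=(4.032, 4.036, 6.003)
t=3.890: state=(4.043, 4.063, 5.973)
largest grid value and its neighbours: y(0.680)=5.13180, y(0.685)=5.13206, y(0.690)=5.13139
parabola through these three points peaks at t≈0.684 with y≈5.13208

max y = 5.132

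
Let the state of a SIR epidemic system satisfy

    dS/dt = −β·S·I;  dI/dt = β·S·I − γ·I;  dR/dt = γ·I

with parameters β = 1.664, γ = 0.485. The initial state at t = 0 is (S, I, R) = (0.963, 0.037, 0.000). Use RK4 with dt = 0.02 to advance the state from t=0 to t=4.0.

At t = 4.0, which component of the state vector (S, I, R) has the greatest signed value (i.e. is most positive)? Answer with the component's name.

largest component: R

t=0.000: state=(0.963, 0.037, 0.000)
step 1 (dt=0.02): k1=(-0.059, 0.041, 0.018), k2=(-0.060, 0.042, 0.018), k3=(-0.060, 0.042, 0.018), k4=(-0.061, 0.042, 0.018); state += dt/6·(k1+2k2+2k3+k4)
t=0.020: state=(0.962, 0.038, 0.000)
t=0.040: state=(0.961, 0.039, 0.001)
t=0.060: state=(0.959, 0.040, 0.001)
continuing one RK4 step at a time; state shown every 10 steps (Δt=0.2):
t=0.200: state=(0.950, 0.046, 0.004)
t=0.400: state=(0.934, 0.057, 0.009)
t=0.600: state=(0.914, 0.071, 0.015)
t=0.800: state=(0.890, 0.087, 0.023)
t=1.000: state=(0.862, 0.105, 0.032)
t=1.200: state=(0.830, 0.127, 0.043)
t=1.400: state=(0.792, 0.151, 0.057)
t=1.600: state=(0.750, 0.177, 0.073)
t=1.800: state=(0.704, 0.204, 0.091)
t=2.000: state=(0.655, 0.233, 0.112)
t=2.200: state=(0.603, 0.260, 0.136)
t=2.400: state=(0.551, 0.286, 0.163)
t=2.600: state=(0.499, 0.309, 0.192)
t=2.800: state=(0.448, 0.329, 0.223)
t=3.000: state=(0.401, 0.344, 0.255)
t=3.200: state=(0.357, 0.354, 0.289)
t=3.400: state=(0.317, 0.359, 0.324)
t=3.600: state=(0.281, 0.360, 0.359)
t=3.800: state=(0.250, 0.357, 0.394)
t=4.000: state=(0.222, 0.350, 0.428)
compare at T: S=0.222, I=0.350, R=0.428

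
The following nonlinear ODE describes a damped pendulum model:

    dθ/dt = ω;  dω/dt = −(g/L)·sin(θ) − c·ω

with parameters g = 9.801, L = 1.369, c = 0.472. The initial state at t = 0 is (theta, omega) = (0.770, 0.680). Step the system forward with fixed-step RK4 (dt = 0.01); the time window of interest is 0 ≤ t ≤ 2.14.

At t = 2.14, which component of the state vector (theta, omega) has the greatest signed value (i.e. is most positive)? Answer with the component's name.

largest component: omega

t=0.000: state=(0.770, 0.680)
step 1 (dt=0.01): k1=(0.680, -5.305), k2=(0.653, -5.310), k3=(0.653, -5.309), k4=(0.627, -5.313); state += dt/6·(k1+2k2+2k3+k4)
t=0.010: state=(0.777, 0.627)
t=0.020: state=(0.783, 0.574)
t=0.030: state=(0.788, 0.521)
continuing one RK4 step at a time; state shown every 10 steps (Δt=0.1):
t=0.100: state=(0.811, 0.149)
t=0.200: state=(0.800, -0.364)
t=0.300: state=(0.740, -0.836)
t=0.400: state=(0.635, -1.243)
t=0.500: state=(0.494, -1.561)
t=0.600: state=(0.327, -1.768)
t=0.700: state=(0.145, -1.850)
t=0.800: state=(-0.039, -1.801)
t=0.900: state=(-0.211, -1.630)
t=1.000: state=(-0.361, -1.355)
t=1.100: state=(-0.480, -1.005)
t=1.200: state=(-0.561, -0.609)
t=1.300: state=(-0.601, -0.195)
t=1.400: state=(-0.600, 0.211)
t=1.500: state=(-0.560, 0.586)
t=1.600: state=(-0.485, 0.909)
t=1.700: state=(-0.380, 1.161)
t=1.800: state=(-0.255, 1.327)
t=1.900: state=(-0.118, 1.395)
t=2.000: state=(0.020, 1.365)
t=2.100: state=(0.151, 1.241)
t=2.140: state=(0.200, 1.168)
compare at T: theta=0.200, omega=1.168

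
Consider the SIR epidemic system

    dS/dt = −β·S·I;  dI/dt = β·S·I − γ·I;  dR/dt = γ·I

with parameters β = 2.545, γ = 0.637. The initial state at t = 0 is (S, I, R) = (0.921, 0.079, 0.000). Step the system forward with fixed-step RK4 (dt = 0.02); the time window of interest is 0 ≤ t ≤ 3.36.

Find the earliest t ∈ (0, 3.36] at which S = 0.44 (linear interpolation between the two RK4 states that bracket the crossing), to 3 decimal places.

t=0.000: state=(0.921, 0.079, 0.000)
step 1 (dt=0.02): k1=(-0.185, 0.135, 0.050), k2=(-0.188, 0.137, 0.051), k3=(-0.188, 0.137, 0.051), k4=(-0.191, 0.139, 0.052); state += dt/6·(k1+2k2+2k3+k4)
t=0.020: state=(0.917, 0.082, 0.001)
t=0.040: state=(0.913, 0.085, 0.002)
t=0.060: state=(0.909, 0.087, 0.003)
continuing one RK4 step at a time; state shown every 10 steps (Δt=0.2):
t=0.200: state=(0.878, 0.110, 0.012)
t=0.400: state=(0.822, 0.149, 0.028)
t=0.600: state=(0.753, 0.196, 0.050)
t=0.800: state=(0.673, 0.249, 0.079)
t=1.000: state=(0.585, 0.302, 0.114)
t=1.200: state=(0.495, 0.349, 0.155)
t=1.320: state=(0.443, 0.374, 0.183)
next step: t=1.340: state=(0.435, 0.377, 0.188) — S has crossed 0.44
linear interpolation between t=1.320 (0.44340) and t=1.340 (0.43501) → t≈1.328

t = 1.328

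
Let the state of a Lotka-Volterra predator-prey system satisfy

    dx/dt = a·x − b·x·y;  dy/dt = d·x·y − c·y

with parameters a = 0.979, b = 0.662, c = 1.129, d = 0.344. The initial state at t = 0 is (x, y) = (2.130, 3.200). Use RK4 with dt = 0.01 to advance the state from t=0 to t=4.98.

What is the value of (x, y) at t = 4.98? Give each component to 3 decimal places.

(x, y) = (7.244, 1.315)

t=0.000: state=(2.130, 3.200)
step 1 (dt=0.01): k1=(-2.427, -1.268), k2=(-2.404, -1.279), k3=(-2.404, -1.279), k4=(-2.382, -1.289); state += dt/6·(k1+2k2+2k3+k4)
t=0.010: state=(2.106, 3.187)
t=0.020: state=(2.082, 3.174)
t=0.030: state=(2.059, 3.161)
continuing one RK4 step at a time; state shown every 20 steps (Δt=0.2):
t=0.200: state=(1.727, 2.913)
t=0.400: state=(1.459, 2.592)
t=0.600: state=(1.286, 2.272)
t=0.800: state=(1.182, 1.972)
t=1.000: state=(1.127, 1.703)
t=1.200: state=(1.112, 1.468)
t=1.400: state=(1.129, 1.265)
t=1.600: state=(1.175, 1.092)
t=1.800: state=(1.249, 0.947)
t=2.000: state=(1.351, 0.826)
t=2.200: state=(1.484, 0.727)
t=2.400: state=(1.648, 0.646)
t=2.600: state=(1.848, 0.581)
t=2.800: state=(2.089, 0.530)
t=3.000: state=(2.375, 0.493)
t=3.200: state=(2.711, 0.469)
t=3.400: state=(3.101, 0.457)
t=3.600: state=(3.551, 0.458)
t=3.800: state=(4.061, 0.475)
t=4.000: state=(4.629, 0.510)
t=4.200: state=(5.243, 0.572)
t=4.400: state=(5.877, 0.669)
t=4.600: state=(6.483, 0.817)
t=4.800: state=(6.981, 1.036)
t=4.980: state=(7.244, 1.315)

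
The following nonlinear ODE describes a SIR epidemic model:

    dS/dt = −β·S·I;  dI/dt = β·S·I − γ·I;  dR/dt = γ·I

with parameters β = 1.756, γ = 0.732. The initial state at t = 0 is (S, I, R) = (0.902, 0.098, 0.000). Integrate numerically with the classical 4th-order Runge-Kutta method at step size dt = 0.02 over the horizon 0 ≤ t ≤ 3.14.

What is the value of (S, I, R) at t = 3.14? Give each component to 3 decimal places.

(S, I, R) = (0.280, 0.232, 0.488)

t=0.000: state=(0.902, 0.098, 0.000)
step 1 (dt=0.02): k1=(-0.155, 0.083, 0.072), k2=(-0.156, 0.084, 0.072), k3=(-0.156, 0.084, 0.072), k4=(-0.157, 0.084, 0.073); state += dt/6·(k1+2k2+2k3+k4)
t=0.020: state=(0.899, 0.100, 0.001)
t=0.040: state=(0.896, 0.101, 0.003)
t=0.060: state=(0.892, 0.103, 0.004)
continuing one RK4 step at a time; state shown every 10 steps (Δt=0.2):
t=0.200: state=(0.869, 0.116, 0.016)
t=0.400: state=(0.832, 0.135, 0.034)
t=0.600: state=(0.790, 0.155, 0.055)
t=0.800: state=(0.746, 0.175, 0.079)
t=1.000: state=(0.699, 0.195, 0.106)
t=1.200: state=(0.651, 0.213, 0.136)
t=1.400: state=(0.602, 0.229, 0.169)
t=1.600: state=(0.554, 0.243, 0.203)
t=1.800: state=(0.508, 0.253, 0.239)
t=2.000: state=(0.464, 0.259, 0.277)
t=2.200: state=(0.424, 0.261, 0.315)
t=2.400: state=(0.386, 0.260, 0.353)
t=2.600: state=(0.353, 0.256, 0.391)
t=2.800: state=(0.323, 0.249, 0.428)
t=3.000: state=(0.296, 0.240, 0.464)
t=3.140: state=(0.280, 0.232, 0.488)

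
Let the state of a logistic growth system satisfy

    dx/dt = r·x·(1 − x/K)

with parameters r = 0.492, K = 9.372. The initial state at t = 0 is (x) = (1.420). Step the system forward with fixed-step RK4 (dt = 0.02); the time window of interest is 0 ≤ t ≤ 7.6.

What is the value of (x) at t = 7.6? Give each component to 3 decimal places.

(x) = (8.271)

t=0.000: state=(1.420)
step 1 (dt=0.02): k1=(0.593), k2=(0.595), k3=(0.595), k4=(0.597); state += dt/6·(k1+2k2+2k3+k4)
t=0.020: state=(1.432)
t=0.040: state=(1.444)
t=0.060: state=(1.456)
continuing one RK4 step at a time; state shown every 25 steps (Δt=0.5):
t=0.500: state=(1.742)
t=1.000: state=(2.119)
t=1.500: state=(2.549)
t=2.000: state=(3.030)
t=2.500: state=(3.554)
t=3.000: state=(4.111)
t=3.500: state=(4.684)
t=4.000: state=(5.258)
t=4.500: state=(5.814)
t=5.000: state=(6.339)
t=5.500: state=(6.820)
t=6.000: state=(7.251)
t=6.500: state=(7.627)
t=7.000: state=(7.950)
t=7.500: state=(8.222)
t=7.600: state=(8.271)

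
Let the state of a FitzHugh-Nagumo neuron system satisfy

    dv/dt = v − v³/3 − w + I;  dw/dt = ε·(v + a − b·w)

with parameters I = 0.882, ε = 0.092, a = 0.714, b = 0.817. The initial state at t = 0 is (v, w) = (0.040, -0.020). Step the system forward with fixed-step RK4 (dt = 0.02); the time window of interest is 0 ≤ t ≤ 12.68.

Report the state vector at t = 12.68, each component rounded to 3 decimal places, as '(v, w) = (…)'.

(v, w) = (1.110, 1.648)

t=0.000: state=(0.040, -0.020)
step 1 (dt=0.02): k1=(0.942, 0.071), k2=(0.951, 0.072), k3=(0.951, 0.072), k4=(0.960, 0.073); state += dt/6·(k1+2k2+2k3+k4)
t=0.020: state=(0.059, -0.019)
t=0.040: state=(0.078, -0.017)
t=0.060: state=(0.098, -0.016)
continuing one RK4 step at a time; state shown every 25 steps (Δt=0.5):
t=0.500: state=(0.628, 0.027)
t=1.000: state=(1.348, 0.103)
t=1.500: state=(1.807, 0.205)
t=2.000: state=(1.937, 0.315)
t=2.500: state=(1.941, 0.423)
t=3.000: state=(1.913, 0.527)
t=3.500: state=(1.878, 0.625)
t=4.000: state=(1.841, 0.718)
t=4.500: state=(1.803, 0.806)
t=5.000: state=(1.765, 0.889)
t=5.500: state=(1.727, 0.968)
t=6.000: state=(1.689, 1.041)
t=6.500: state=(1.651, 1.110)
t=7.000: state=(1.612, 1.175)
t=7.500: state=(1.573, 1.236)
t=8.000: state=(1.534, 1.293)
t=8.500: state=(1.493, 1.346)
t=9.000: state=(1.453, 1.395)
t=9.500: state=(1.411, 1.440)
t=10.000: state=(1.369, 1.482)
t=10.500: state=(1.325, 1.521)
t=11.000: state=(1.280, 1.555)
t=11.500: state=(1.233, 1.587)
t=12.000: state=(1.183, 1.615)
t=12.500: state=(1.130, 1.640)
t=12.680: state=(1.110, 1.648)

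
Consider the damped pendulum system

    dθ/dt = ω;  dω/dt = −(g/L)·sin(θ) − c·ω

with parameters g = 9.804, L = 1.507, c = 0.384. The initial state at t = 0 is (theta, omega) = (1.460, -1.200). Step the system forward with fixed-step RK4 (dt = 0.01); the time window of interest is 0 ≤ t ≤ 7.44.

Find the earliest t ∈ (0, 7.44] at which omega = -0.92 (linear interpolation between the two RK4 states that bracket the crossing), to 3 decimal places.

t = 1.067

t=0.000: state=(1.460, -1.200)
step 1 (dt=0.01): k1=(-1.200, -6.005), k2=(-1.230, -5.989), k3=(-1.230, -5.989), k4=(-1.260, -5.973); state += dt/6·(k1+2k2+2k3+k4)
t=0.010: state=(1.448, -1.260)
t=0.020: state=(1.435, -1.319)
t=0.030: state=(1.421, -1.379)
continuing one RK4 step at a time; state shown every 25 steps (Δt=0.25):
t=0.250: state=(0.984, -2.546)
t=0.500: state=(0.245, -3.196)
t=0.750: state=(-0.513, -2.675)
t=1.000: state=(-1.023, -1.329)
t=1.060: state=(-1.092, -0.962)
next step: t=1.070: state=(-1.101, -0.900) — omega has crossed -0.92
linear interpolation between t=1.060 (-0.96180) and t=1.070 (-0.90034) → t≈1.067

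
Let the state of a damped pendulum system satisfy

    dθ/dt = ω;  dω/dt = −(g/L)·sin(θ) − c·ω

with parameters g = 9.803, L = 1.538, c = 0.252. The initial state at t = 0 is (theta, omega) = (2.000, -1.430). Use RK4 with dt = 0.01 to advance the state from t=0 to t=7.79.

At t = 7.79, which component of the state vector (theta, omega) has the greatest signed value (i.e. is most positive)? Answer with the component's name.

t=0.000: state=(2.000, -1.430)
step 1 (dt=0.01): k1=(-1.430, -5.435), k2=(-1.457, -5.447), k3=(-1.457, -5.448), k4=(-1.484, -5.460); state += dt/6·(k1+2k2+2k3+k4)
t=0.010: state=(1.985, -1.484)
t=0.020: state=(1.970, -1.539)
t=0.030: state=(1.955, -1.594)
continuing one RK4 step at a time; state shown every 50 steps (Δt=0.5):
t=0.500: state=(0.601, -3.968)
t=1.000: state=(-1.219, -2.493)
t=1.500: state=(-1.636, 0.770)
t=2.000: state=(-0.544, 3.315)
t=2.500: state=(1.000, 2.126)
t=3.000: state=(1.284, -0.977)
t=3.500: state=(0.197, -2.927)
t=4.000: state=(-0.986, -1.278)
t=4.500: state=(-0.913, 1.489)
t=5.000: state=(0.195, 2.381)
t=5.500: state=(0.934, 0.300)
t=6.000: state=(0.489, -1.861)
t=6.500: state=(-0.496, -1.562)
t=7.000: state=(-0.754, 0.589)
t=7.500: state=(-0.065, 1.807)
t=7.790: state=(0.413, 1.349)
compare at T: theta=0.413, omega=1.349

largest component: omega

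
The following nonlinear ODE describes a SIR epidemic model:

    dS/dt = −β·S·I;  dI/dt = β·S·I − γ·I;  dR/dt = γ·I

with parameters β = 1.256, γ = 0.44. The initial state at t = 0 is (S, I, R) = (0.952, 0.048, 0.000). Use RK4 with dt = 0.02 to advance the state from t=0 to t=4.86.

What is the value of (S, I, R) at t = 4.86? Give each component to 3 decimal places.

t=0.000: state=(0.952, 0.048, 0.000)
step 1 (dt=0.02): k1=(-0.057, 0.036, 0.021), k2=(-0.058, 0.037, 0.021), k3=(-0.058, 0.037, 0.021), k4=(-0.058, 0.037, 0.021); state += dt/6·(k1+2k2+2k3+k4)
t=0.020: state=(0.951, 0.049, 0.000)
t=0.040: state=(0.950, 0.049, 0.001)
t=0.060: state=(0.948, 0.050, 0.001)
continuing one RK4 step at a time; state shown every 10 steps (Δt=0.2):
t=0.200: state=(0.940, 0.056, 0.005)
t=0.400: state=(0.926, 0.065, 0.010)
t=0.600: state=(0.910, 0.074, 0.016)
t=0.800: state=(0.892, 0.085, 0.023)
t=1.000: state=(0.871, 0.098, 0.031)
t=1.200: state=(0.849, 0.111, 0.040)
t=1.400: state=(0.824, 0.125, 0.051)
t=1.600: state=(0.797, 0.141, 0.062)
t=1.800: state=(0.768, 0.157, 0.075)
t=2.000: state=(0.736, 0.174, 0.090)
t=2.200: state=(0.704, 0.191, 0.106)
t=2.400: state=(0.669, 0.207, 0.123)
t=2.600: state=(0.634, 0.224, 0.142)
t=2.800: state=(0.598, 0.239, 0.163)
t=3.000: state=(0.562, 0.253, 0.184)
t=3.200: state=(0.527, 0.266, 0.207)
t=3.400: state=(0.492, 0.277, 0.231)
t=3.600: state=(0.458, 0.286, 0.256)
t=3.800: state=(0.426, 0.292, 0.281)
t=4.000: state=(0.396, 0.297, 0.307)
t=4.200: state=(0.367, 0.299, 0.334)
t=4.400: state=(0.341, 0.299, 0.360)
t=4.600: state=(0.316, 0.298, 0.386)
t=4.800: state=(0.293, 0.294, 0.412)
t=4.860: state=(0.287, 0.293, 0.420)

(S, I, R) = (0.287, 0.293, 0.420)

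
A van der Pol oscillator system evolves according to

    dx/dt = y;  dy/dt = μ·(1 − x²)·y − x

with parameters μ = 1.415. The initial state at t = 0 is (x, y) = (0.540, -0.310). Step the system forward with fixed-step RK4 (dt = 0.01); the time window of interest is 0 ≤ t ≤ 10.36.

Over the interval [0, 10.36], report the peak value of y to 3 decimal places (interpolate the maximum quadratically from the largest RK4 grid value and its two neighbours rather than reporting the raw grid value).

max y = 3.102

t=0.000: state=(0.540, -0.310)
step 1 (dt=0.01): k1=(-0.310, -0.851), k2=(-0.314, -0.854), k3=(-0.314, -0.854), k4=(-0.319, -0.858); state += dt/6·(k1+2k2+2k3+k4)
t=0.010: state=(0.537, -0.319)
t=0.020: state=(0.534, -0.327)
t=0.030: state=(0.530, -0.336)
continuing one RK4 step at a time; state shown every 50 steps (Δt=0.5):
t=0.500: state=(0.261, -0.850)
t=1.000: state=(-0.367, -1.699)
t=1.500: state=(-1.293, -1.596)
t=2.000: state=(-1.695, -0.110)
t=2.500: state=(-1.582, 0.451)
t=3.000: state=(-1.286, 0.729)
t=3.500: state=(-0.824, 1.180)
t=4.000: state=(0.009, 2.323)
t=4.500: state=(1.432, 2.600)
t=5.000: state=(2.008, 0.068)
t=5.500: state=(1.882, -0.420)
t=6.000: state=(1.634, -0.567)
t=6.500: state=(1.307, -0.763)
t=7.000: state=(0.833, -1.197)
t=7.500: state=(-0.009, -2.346)
t=8.000: state=(-1.443, -2.604)
t=8.500: state=(-2.013, -0.059)
t=9.000: state=(-1.886, 0.421)
t=9.500: state=(-1.639, 0.565)
t=10.000: state=(-1.312, 0.759)
t=10.360: state=(-0.996, 1.025)
largest grid value and its neighbours: y(4.310)=3.10147, y(4.320)=3.10176, y(4.330)=3.09927
parabola through these three points peaks at t≈4.316 with y≈3.10197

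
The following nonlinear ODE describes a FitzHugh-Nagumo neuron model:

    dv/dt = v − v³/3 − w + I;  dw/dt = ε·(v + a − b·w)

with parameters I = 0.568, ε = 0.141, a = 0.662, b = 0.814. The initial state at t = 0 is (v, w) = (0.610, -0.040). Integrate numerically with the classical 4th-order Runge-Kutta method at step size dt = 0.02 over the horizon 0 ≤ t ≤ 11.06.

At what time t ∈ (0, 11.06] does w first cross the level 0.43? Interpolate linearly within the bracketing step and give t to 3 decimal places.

t = 1.727

t=0.000: state=(0.610, -0.040)
step 1 (dt=0.02): k1=(1.142, 0.184), k2=(1.148, 0.185), k3=(1.148, 0.185), k4=(1.153, 0.187); state += dt/6·(k1+2k2+2k3+k4)
t=0.020: state=(0.633, -0.036)
t=0.040: state=(0.656, -0.033)
t=0.060: state=(0.679, -0.029)
continuing one RK4 step at a time; state shown every 25 steps (Δt=0.5):
t=0.500: state=(1.204, 0.070)
t=1.000: state=(1.629, 0.210)
t=1.500: state=(1.779, 0.362)
t=1.720: state=(1.791, 0.428)
next step: t=1.740: state=(1.792, 0.434) — w has crossed 0.43
linear interpolation between t=1.720 (0.42794) and t=1.740 (0.43387) → t≈1.727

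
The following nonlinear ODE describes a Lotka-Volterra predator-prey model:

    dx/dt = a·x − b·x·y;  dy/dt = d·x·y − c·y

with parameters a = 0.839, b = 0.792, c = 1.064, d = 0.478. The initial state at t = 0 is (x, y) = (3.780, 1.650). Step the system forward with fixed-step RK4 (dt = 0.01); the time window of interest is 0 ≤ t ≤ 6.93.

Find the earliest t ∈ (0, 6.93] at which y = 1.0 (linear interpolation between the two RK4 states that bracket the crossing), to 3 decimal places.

t=0.000: state=(3.780, 1.650)
step 1 (dt=0.01): k1=(-1.768, 1.226), k2=(-1.782, 1.223), k3=(-1.782, 1.223), k4=(-1.796, 1.221); state += dt/6·(k1+2k2+2k3+k4)
t=0.010: state=(3.762, 1.662)
t=0.020: state=(3.744, 1.674)
t=0.030: state=(3.726, 1.687)
continuing one RK4 step at a time; state shown every 25 steps (Δt=0.25):
t=0.250: state=(3.268, 1.929)
t=0.500: state=(2.696, 2.111)
t=0.750: state=(2.173, 2.163)
t=1.000: state=(1.756, 2.094)
t=1.250: state=(1.451, 1.942)
t=1.500: state=(1.241, 1.746)
t=1.750: state=(1.106, 1.539)
t=2.000: state=(1.026, 1.339)
t=2.250: state=(0.989, 1.157)
t=2.490: state=(0.985, 1.004)
next step: t=2.500: state=(0.986, 0.998) — y has crossed 1.0
linear interpolation between t=2.490 (1.00365) and t=2.500 (0.99772) → t≈2.496

t = 2.496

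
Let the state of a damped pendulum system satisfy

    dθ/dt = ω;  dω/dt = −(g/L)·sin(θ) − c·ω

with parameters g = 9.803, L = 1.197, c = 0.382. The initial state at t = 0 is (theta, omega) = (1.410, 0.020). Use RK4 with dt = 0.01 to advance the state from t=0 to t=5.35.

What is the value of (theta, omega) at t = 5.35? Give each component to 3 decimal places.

(theta, omega) = (-0.127, -1.301)

t=0.000: state=(1.410, 0.020)
step 1 (dt=0.01): k1=(0.020, -8.092), k2=(-0.020, -8.076), k3=(-0.020, -8.076), k4=(-0.061, -8.061); state += dt/6·(k1+2k2+2k3+k4)
t=0.010: state=(1.410, -0.061)
t=0.020: state=(1.409, -0.141)
t=0.030: state=(1.407, -0.221)
continuing one RK4 step at a time; state shown every 20 steps (Δt=0.2):
t=0.200: state=(1.257, -1.521)
t=0.400: state=(0.820, -2.772)
t=0.600: state=(0.195, -3.329)
t=0.800: state=(-0.442, -2.874)
t=1.000: state=(-0.904, -1.660)
t=1.200: state=(-1.090, -0.194)
t=1.400: state=(-0.987, 1.196)
t=1.600: state=(-0.633, 2.261)
t=1.800: state=(-0.126, 2.678)
t=2.000: state=(0.382, 2.266)
t=2.200: state=(0.739, 1.240)
t=2.400: state=(0.863, -0.006)
t=2.600: state=(0.743, -1.160)
t=2.800: state=(0.423, -1.954)
t=3.000: state=(0.002, -2.141)
t=3.200: state=(-0.388, -1.667)
t=3.400: state=(-0.635, -0.751)
t=3.600: state=(-0.681, 0.290)
t=3.800: state=(-0.529, 1.182)
t=4.000: state=(-0.234, 1.690)
t=4.200: state=(0.111, 1.657)
t=4.400: state=(0.396, 1.126)
t=4.600: state=(0.542, 0.311)
t=4.800: state=(0.518, -0.528)
t=5.000: state=(0.344, -1.162)
t=5.200: state=(0.080, -1.411)
t=5.350: state=(-0.127, -1.301)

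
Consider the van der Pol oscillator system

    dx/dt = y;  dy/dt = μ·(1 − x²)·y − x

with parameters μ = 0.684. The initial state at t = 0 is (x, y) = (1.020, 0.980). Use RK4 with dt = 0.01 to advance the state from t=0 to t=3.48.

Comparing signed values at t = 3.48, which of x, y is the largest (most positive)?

largest component: y

t=0.000: state=(1.020, 0.980)
step 1 (dt=0.01): k1=(0.980, -1.047), k2=(0.975, -1.059), k3=(0.975, -1.058), k4=(0.969, -1.070); state += dt/6·(k1+2k2+2k3+k4)
t=0.010: state=(1.030, 0.969)
t=0.020: state=(1.039, 0.959)
t=0.030: state=(1.049, 0.948)
continuing one RK4 step at a time; state shown every 20 steps (Δt=0.2):
t=0.200: state=(1.192, 0.731)
t=0.400: state=(1.309, 0.435)
t=0.600: state=(1.366, 0.136)
t=0.800: state=(1.365, -0.138)
t=1.000: state=(1.313, -0.378)
t=1.200: state=(1.216, -0.592)
t=1.400: state=(1.077, -0.792)
t=1.600: state=(0.899, -0.993)
t=1.800: state=(0.679, -1.207)
t=2.000: state=(0.415, -1.443)
t=2.200: state=(0.101, -1.694)
t=2.400: state=(-0.262, -1.923)
t=2.600: state=(-0.661, -2.042)
t=2.800: state=(-1.064, -1.936)
t=3.000: state=(-1.417, -1.554)
t=3.200: state=(-1.674, -0.999)
t=3.400: state=(-1.817, -0.447)
t=3.480: state=(-1.845, -0.256)
compare at T: x=-1.845, y=-0.256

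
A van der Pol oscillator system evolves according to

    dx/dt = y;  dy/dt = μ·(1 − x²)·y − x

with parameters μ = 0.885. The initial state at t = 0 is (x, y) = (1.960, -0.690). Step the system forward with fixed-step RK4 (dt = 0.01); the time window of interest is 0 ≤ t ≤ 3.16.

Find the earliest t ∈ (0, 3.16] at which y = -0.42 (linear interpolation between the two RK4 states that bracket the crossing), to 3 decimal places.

t=0.000: state=(1.960, -0.690)
step 1 (dt=0.01): k1=(-0.690, -0.225), k2=(-0.691, -0.227), k3=(-0.691, -0.227), k4=(-0.692, -0.229); state += dt/6·(k1+2k2+2k3+k4)
t=0.010: state=(1.953, -0.692)
t=0.020: state=(1.946, -0.695)
t=0.030: state=(1.939, -0.697)
continuing one RK4 step at a time; state shown every 20 steps (Δt=0.2):
t=0.200: state=(1.817, -0.743)
t=0.400: state=(1.662, -0.812)
t=0.600: state=(1.491, -0.903)
t=0.800: state=(1.299, -1.021)
t=1.000: state=(1.080, -1.178)
t=1.200: state=(0.824, -1.390)
t=1.400: state=(0.519, -1.671)
t=1.600: state=(0.151, -2.025)
t=1.800: state=(-0.292, -2.395)
t=2.000: state=(-0.796, -2.592)
t=2.200: state=(-1.298, -2.329)
t=2.400: state=(-1.695, -1.588)
t=2.600: state=(-1.927, -0.754)
t=2.690: state=(-1.980, -0.444)
next step: t=2.700: state=(-1.985, -0.413) — y has crossed -0.42
linear interpolation between t=2.690 (-0.44420) and t=2.700 (-0.41326) → t≈2.698

t = 2.698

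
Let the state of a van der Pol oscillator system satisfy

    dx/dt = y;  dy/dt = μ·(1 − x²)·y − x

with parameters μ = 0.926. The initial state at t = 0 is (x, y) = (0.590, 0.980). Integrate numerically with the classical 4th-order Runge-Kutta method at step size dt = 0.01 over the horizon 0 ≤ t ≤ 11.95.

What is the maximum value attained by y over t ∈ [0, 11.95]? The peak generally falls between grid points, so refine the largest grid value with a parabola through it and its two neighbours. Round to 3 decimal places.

t=0.000: state=(0.590, 0.980)
step 1 (dt=0.01): k1=(0.980, 0.002), k2=(0.980, -0.009), k3=(0.980, -0.009), k4=(0.980, -0.019); state += dt/6·(k1+2k2+2k3+k4)
t=0.010: state=(0.600, 0.980)
t=0.020: state=(0.610, 0.980)
t=0.030: state=(0.619, 0.979)
continuing one RK4 step at a time; state shown every 50 steps (Δt=0.5):
t=0.500: state=(1.034, 0.702)
t=1.000: state=(1.230, 0.070)
t=1.500: state=(1.120, -0.490)
t=2.000: state=(0.749, -1.007)
t=2.500: state=(0.078, -1.720)
t=3.000: state=(-0.951, -2.201)
t=3.500: state=(-1.763, -0.817)
t=4.000: state=(-1.849, 0.287)
t=4.500: state=(-1.592, 0.690)
t=5.000: state=(-1.168, 1.025)
t=5.500: state=(-0.526, 1.608)
t=6.000: state=(0.505, 2.503)
t=6.500: state=(1.668, 1.626)
t=7.000: state=(2.000, -0.056)
t=7.500: state=(1.817, -0.574)
t=8.000: state=(1.463, -0.842)
t=8.500: state=(0.956, -1.227)
t=9.000: state=(0.174, -1.981)
t=9.500: state=(-1.023, -2.559)
t=10.000: state=(-1.915, -0.774)
t=10.500: state=(-1.963, 0.342)
t=11.000: state=(-1.696, 0.682)
t=11.500: state=(-1.288, 0.965)
t=11.950: state=(-0.767, 1.397)
largest grid value and its neighbours: y(6.110)=2.58213, y(6.120)=2.58280, y(6.130)=2.58221
parabola through these three points peaks at t≈6.120 with y≈2.58280

max y = 2.583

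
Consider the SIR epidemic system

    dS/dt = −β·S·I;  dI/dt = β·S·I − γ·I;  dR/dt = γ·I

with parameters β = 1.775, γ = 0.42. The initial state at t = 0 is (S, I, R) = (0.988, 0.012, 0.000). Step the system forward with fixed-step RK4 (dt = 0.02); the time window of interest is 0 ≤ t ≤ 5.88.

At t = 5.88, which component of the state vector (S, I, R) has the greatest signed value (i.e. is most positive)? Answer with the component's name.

t=0.000: state=(0.988, 0.012, 0.000)
step 1 (dt=0.02): k1=(-0.021, 0.016, 0.005), k2=(-0.021, 0.016, 0.005), k3=(-0.021, 0.016, 0.005), k4=(-0.022, 0.016, 0.005); state += dt/6·(k1+2k2+2k3+k4)
t=0.020: state=(0.988, 0.012, 0.000)
t=0.040: state=(0.987, 0.013, 0.000)
t=0.060: state=(0.987, 0.013, 0.000)
continuing one RK4 step at a time; state shown every 10 steps (Δt=0.2):
t=0.200: state=(0.983, 0.016, 0.001)
t=0.400: state=(0.977, 0.020, 0.003)
t=0.600: state=(0.969, 0.026, 0.005)
t=0.800: state=(0.959, 0.034, 0.007)
t=1.000: state=(0.945, 0.044, 0.010)
t=1.200: state=(0.929, 0.057, 0.015)
t=1.400: state=(0.908, 0.072, 0.020)
t=1.600: state=(0.882, 0.091, 0.027)
t=1.800: state=(0.850, 0.114, 0.035)
t=2.000: state=(0.813, 0.141, 0.046)
t=2.200: state=(0.769, 0.172, 0.059)
t=2.400: state=(0.719, 0.206, 0.075)
t=2.600: state=(0.665, 0.242, 0.094)
t=2.800: state=(0.606, 0.278, 0.116)
t=3.000: state=(0.545, 0.314, 0.141)
t=3.200: state=(0.485, 0.347, 0.168)
t=3.400: state=(0.427, 0.375, 0.199)
t=3.600: state=(0.372, 0.397, 0.231)
t=3.800: state=(0.322, 0.413, 0.265)
t=4.000: state=(0.278, 0.422, 0.300)
t=4.200: state=(0.239, 0.425, 0.336)
t=4.400: state=(0.205, 0.423, 0.372)
t=4.600: state=(0.177, 0.416, 0.407)
t=4.800: state=(0.153, 0.406, 0.441)
t=5.000: state=(0.133, 0.392, 0.475)
t=5.200: state=(0.116, 0.377, 0.507)
t=5.400: state=(0.102, 0.360, 0.538)
t=5.600: state=(0.090, 0.343, 0.568)
t=5.800: state=(0.080, 0.325, 0.596)
t=5.880: state=(0.076, 0.317, 0.607)
compare at T: S=0.076, I=0.317, R=0.607

largest component: R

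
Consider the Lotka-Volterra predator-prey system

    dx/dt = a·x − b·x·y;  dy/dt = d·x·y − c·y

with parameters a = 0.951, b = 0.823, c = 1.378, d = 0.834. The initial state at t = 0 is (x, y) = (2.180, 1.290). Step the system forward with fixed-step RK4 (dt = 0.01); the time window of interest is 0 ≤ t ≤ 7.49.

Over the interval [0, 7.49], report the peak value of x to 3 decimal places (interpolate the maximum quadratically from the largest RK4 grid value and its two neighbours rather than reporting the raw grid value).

t=0.000: state=(2.180, 1.290)
step 1 (dt=0.01): k1=(-0.241, 0.568), k2=(-0.246, 0.568), k3=(-0.246, 0.568), k4=(-0.251, 0.568); state += dt/6·(k1+2k2+2k3+k4)
t=0.010: state=(2.178, 1.296)
t=0.020: state=(2.175, 1.301)
t=0.030: state=(2.172, 1.307)
continuing one RK4 step at a time; state shown every 25 steps (Δt=0.25):
t=0.250: state=(2.090, 1.428)
t=0.500: state=(1.952, 1.543)
t=0.750: state=(1.787, 1.615)
t=1.000: state=(1.622, 1.632)
t=1.250: state=(1.474, 1.597)
t=1.500: state=(1.356, 1.519)
t=1.750: state=(1.272, 1.415)
t=2.000: state=(1.220, 1.299)
t=2.250: state=(1.199, 1.184)
t=2.500: state=(1.205, 1.077)
t=2.750: state=(1.237, 0.984)
t=3.000: state=(1.292, 0.907)
t=3.250: state=(1.368, 0.848)
t=3.500: state=(1.464, 0.807)
t=3.750: state=(1.577, 0.785)
t=4.000: state=(1.703, 0.783)
t=4.250: state=(1.836, 0.802)
t=4.500: state=(1.966, 0.845)
t=4.750: state=(2.082, 0.914)
t=5.000: state=(2.168, 1.009)
t=5.250: state=(2.208, 1.129)
t=5.500: state=(2.189, 1.267)
t=5.750: state=(2.109, 1.406)
t=6.000: state=(1.977, 1.527)
t=6.250: state=(1.815, 1.607)
t=6.500: state=(1.648, 1.633)
t=6.750: state=(1.497, 1.606)
t=7.000: state=(1.373, 1.534)
t=7.250: state=(1.283, 1.433)
t=7.490: state=(1.228, 1.323)
largest grid value and its neighbours: x(5.290)=2.20897, x(5.300)=2.20902, x(5.310)=2.20897
parabola through these three points peaks at t≈5.300 with x≈2.20902

max x = 2.209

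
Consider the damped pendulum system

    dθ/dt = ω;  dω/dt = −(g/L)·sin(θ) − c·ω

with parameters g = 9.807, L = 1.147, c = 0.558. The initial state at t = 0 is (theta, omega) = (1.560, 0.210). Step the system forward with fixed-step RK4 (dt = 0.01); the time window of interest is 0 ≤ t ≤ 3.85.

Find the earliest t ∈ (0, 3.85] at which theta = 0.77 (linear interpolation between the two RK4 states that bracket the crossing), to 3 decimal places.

t=0.000: state=(1.560, 0.210)
step 1 (dt=0.01): k1=(0.210, -8.667), k2=(0.167, -8.643), k3=(0.167, -8.643), k4=(0.124, -8.619); state += dt/6·(k1+2k2+2k3+k4)
t=0.010: state=(1.562, 0.124)
t=0.020: state=(1.562, 0.038)
t=0.030: state=(1.562, -0.048)
continuing one RK4 step at a time; state shown every 20 steps (Δt=0.2):
t=0.200: state=(1.435, -1.427)
t=0.400: state=(1.006, -2.795)
t=0.470: state=(0.798, -3.148)
next step: t=0.480: state=(0.766, -3.190) — theta has crossed 0.77
linear interpolation between t=0.470 (0.79772) and t=0.480 (0.76603) → t≈0.479

t = 0.479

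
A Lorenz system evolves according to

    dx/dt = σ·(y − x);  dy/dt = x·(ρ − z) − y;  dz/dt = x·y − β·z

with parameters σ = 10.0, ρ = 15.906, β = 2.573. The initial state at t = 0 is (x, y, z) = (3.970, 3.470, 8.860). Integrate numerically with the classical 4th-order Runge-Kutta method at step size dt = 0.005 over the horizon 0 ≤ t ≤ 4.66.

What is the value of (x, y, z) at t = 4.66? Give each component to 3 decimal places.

t=0.000: state=(3.970, 3.470, 8.860)
step 1 (dt=0.005): k1=(-5.000, 24.503, -9.021), k2=(-4.262, 24.443, -8.764), k3=(-4.282, 24.453, -8.760), k4=(-3.563, 24.402, -8.500); state += dt/6·(k1+2k2+2k3+k4)
t=0.005: state=(3.949, 3.592, 8.816)
t=0.010: state=(3.934, 3.714, 8.775)
t=0.015: state=(3.926, 3.836, 8.737)
continuing one RK4 step at a time; state shown every 40 steps (Δt=0.2):
t=0.200: state=(6.528, 8.874, 10.329)
t=0.400: state=(9.235, 8.227, 19.321)
t=0.600: state=(4.632, 2.653, 16.752)
t=0.800: state=(3.118, 3.363, 11.497)
t=1.000: state=(5.077, 6.756, 10.035)
t=1.200: state=(8.604, 9.551, 15.946)
t=1.400: state=(6.541, 4.363, 18.342)
t=1.600: state=(3.773, 3.394, 13.513)
t=1.800: state=(4.620, 5.745, 10.895)
t=2.000: state=(7.580, 8.936, 14.049)
t=2.200: state=(7.447, 5.944, 18.236)
t=2.400: state=(4.573, 3.778, 14.879)
t=2.600: state=(4.595, 5.311, 11.887)
t=2.800: state=(6.868, 8.126, 13.370)
t=3.000: state=(7.626, 6.827, 17.463)
t=3.200: state=(5.261, 4.310, 15.650)
t=3.400: state=(4.757, 5.165, 12.747)
t=3.600: state=(6.435, 7.489, 13.254)
t=3.800: state=(7.490, 7.164, 16.666)
t=4.000: state=(5.755, 4.837, 15.991)
t=4.200: state=(4.983, 5.168, 13.427)
t=4.400: state=(6.184, 7.032, 13.368)
t=4.600: state=(7.263, 7.209, 16.036)
t=4.660: state=(7.099, 6.620, 16.513)

(x, y, z) = (7.099, 6.620, 16.513)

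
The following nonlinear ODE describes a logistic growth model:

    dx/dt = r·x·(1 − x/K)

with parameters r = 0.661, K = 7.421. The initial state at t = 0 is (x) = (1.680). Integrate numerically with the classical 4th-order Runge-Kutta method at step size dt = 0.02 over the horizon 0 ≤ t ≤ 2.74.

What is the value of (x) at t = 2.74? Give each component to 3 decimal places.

t=0.000: state=(1.680)
step 1 (dt=0.02): k1=(0.859), k2=(0.862), k3=(0.862), k4=(0.865); state += dt/6·(k1+2k2+2k3+k4)
t=0.020: state=(1.697)
t=0.040: state=(1.715)
t=0.060: state=(1.732)
continuing one RK4 step at a time; state shown every 5 steps (Δt=0.1):
t=0.100: state=(1.767)
t=0.200: state=(1.858)
t=0.300: state=(1.952)
t=0.400: state=(2.048)
t=0.500: state=(2.148)
t=0.600: state=(2.250)
t=0.700: state=(2.355)
t=0.800: state=(2.462)
t=0.900: state=(2.572)
t=1.000: state=(2.684)
t=1.100: state=(2.799)
t=1.200: state=(2.915)
t=1.300: state=(3.033)
t=1.400: state=(3.152)
t=1.500: state=(3.272)
t=1.600: state=(3.394)
t=1.700: state=(3.516)
t=1.800: state=(3.638)
t=1.900: state=(3.761)
t=2.000: state=(3.883)
t=2.100: state=(4.005)
t=2.200: state=(4.127)
t=2.300: state=(4.247)
t=2.400: state=(4.367)
t=2.500: state=(4.485)
t=2.600: state=(4.601)
t=2.700: state=(4.716)
t=2.740: state=(4.761)

(x) = (4.761)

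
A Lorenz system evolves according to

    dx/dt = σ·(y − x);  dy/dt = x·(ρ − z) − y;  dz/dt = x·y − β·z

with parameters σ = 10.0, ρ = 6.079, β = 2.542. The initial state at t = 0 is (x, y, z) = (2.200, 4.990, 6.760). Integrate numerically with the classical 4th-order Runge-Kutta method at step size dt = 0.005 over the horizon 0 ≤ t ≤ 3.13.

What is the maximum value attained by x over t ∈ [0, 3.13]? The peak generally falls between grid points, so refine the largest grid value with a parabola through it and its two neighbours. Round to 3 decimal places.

t=0.000: state=(2.200, 4.990, 6.760)
step 1 (dt=0.005): k1=(27.900, -6.488, -6.206), k2=(27.040, -6.484, -5.855), k3=(27.062, -6.485, -5.868), k4=(26.223, -6.479, -5.532); state += dt/6·(k1+2k2+2k3+k4)
t=0.005: state=(2.335, 4.958, 6.731)
t=0.010: state=(2.462, 4.925, 6.705)
t=0.015: state=(2.582, 4.893, 6.681)
continuing one RK4 step at a time; state shown every 40 steps (Δt=0.2):
t=0.200: state=(3.913, 3.785, 6.464)
t=0.400: state=(3.333, 3.039, 5.781)
t=0.600: state=(2.973, 2.915, 4.900)
t=0.800: state=(3.063, 3.196, 4.374)
t=1.000: state=(3.429, 3.641, 4.383)
t=1.200: state=(3.813, 3.960, 4.833)
t=1.400: state=(3.946, 3.926, 5.344)
t=1.600: state=(3.775, 3.645, 5.510)
t=1.800: state=(3.520, 3.413, 5.312)
t=2.000: state=(3.390, 3.371, 5.012)
t=2.200: state=(3.430, 3.482, 4.839)
t=2.400: state=(3.565, 3.637, 4.868)
t=2.600: state=(3.684, 3.723, 5.033)
t=2.800: state=(3.707, 3.693, 5.185)
t=3.000: state=(3.643, 3.600, 5.220)
t=3.130: state=(3.588, 3.548, 5.179)
largest grid value and its neighbours: x(1.370)=3.94804, x(1.375)=3.94824, x(1.380)=3.94821
parabola through these three points peaks at t≈1.377 with x≈3.94825

max x = 3.948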